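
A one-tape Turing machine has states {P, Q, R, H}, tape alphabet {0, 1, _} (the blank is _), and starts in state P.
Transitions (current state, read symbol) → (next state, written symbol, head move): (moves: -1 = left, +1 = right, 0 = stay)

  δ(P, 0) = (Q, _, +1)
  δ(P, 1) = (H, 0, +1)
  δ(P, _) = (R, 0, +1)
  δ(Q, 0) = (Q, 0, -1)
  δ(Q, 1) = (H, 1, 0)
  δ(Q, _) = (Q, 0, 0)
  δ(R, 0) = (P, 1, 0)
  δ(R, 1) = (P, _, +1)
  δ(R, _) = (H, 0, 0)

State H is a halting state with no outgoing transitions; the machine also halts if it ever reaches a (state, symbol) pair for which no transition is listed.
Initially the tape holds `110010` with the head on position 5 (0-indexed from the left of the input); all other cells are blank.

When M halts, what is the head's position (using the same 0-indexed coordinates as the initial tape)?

4

P | 11001[0]_   read 0 → write _, move +1, go to Q
Q | 11001_[_]   read _ → write 0, move 0, go to Q
Q | 11001_[0]   read 0 → write 0, move -1, go to Q
Q | 11001[_]0   read _ → write 0, move 0, go to Q
Q | 11001[0]0   read 0 → write 0, move -1, go to Q
Q | 1100[1]00   read 1 → write 1, move 0, go to H
H | 1100[1]00
At halt the head is at cell 4.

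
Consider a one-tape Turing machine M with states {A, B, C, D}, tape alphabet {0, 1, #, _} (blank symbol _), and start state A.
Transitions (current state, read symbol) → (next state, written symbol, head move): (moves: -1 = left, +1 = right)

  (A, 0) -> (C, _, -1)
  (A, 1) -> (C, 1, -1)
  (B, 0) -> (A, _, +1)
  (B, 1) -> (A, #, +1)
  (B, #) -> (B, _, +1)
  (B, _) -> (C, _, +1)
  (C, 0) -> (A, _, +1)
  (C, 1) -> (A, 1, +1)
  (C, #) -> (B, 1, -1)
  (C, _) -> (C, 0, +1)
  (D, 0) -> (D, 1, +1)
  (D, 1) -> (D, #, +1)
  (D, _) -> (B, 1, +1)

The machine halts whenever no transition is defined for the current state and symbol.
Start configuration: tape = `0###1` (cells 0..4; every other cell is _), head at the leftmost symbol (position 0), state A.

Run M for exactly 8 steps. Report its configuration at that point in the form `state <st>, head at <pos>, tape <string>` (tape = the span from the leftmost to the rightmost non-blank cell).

state A, head at 2, tape 001##1

A | _[0]###1   read 0 → write _, move -1, go to C
C | [_]_###1   read _ → write 0, move +1, go to C
C | 0[_]###1   read _ → write 0, move +1, go to C
C | 00[#]##1   read # → write 1, move -1, go to B
B | 0[0]1##1   read 0 → write _, move +1, go to A
A | 0_[1]##1   read 1 → write 1, move -1, go to C
C | 0[_]1##1   read _ → write 0, move +1, go to C
C | 00[1]##1   read 1 → write 1, move +1, go to A
A | 001[#]#1
After 8 steps: state A, head at 2, tape 001##1.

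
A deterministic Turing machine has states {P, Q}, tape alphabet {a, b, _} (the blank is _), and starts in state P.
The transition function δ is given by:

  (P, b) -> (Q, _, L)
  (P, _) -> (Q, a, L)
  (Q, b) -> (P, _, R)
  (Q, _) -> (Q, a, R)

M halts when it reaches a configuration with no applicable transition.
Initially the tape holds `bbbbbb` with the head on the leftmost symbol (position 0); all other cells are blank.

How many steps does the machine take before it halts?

state=P head=0 tape=_[b]bbbbb_   (P,b)→(Q,_,L)
state=Q head=-1 tape=[_]_bbbbb_   (Q,_)→(Q,a,R)
state=Q head=0 tape=a[_]bbbbb_   (Q,_)→(Q,a,R)
state=Q head=1 tape=aa[b]bbbb_   (Q,b)→(P,_,R)
state=P head=2 tape=aa_[b]bbb_   (P,b)→(Q,_,L)
state=Q head=1 tape=aa[_]_bbb_   (Q,_)→(Q,a,R)
state=Q head=2 tape=aaa[_]bbb_   (Q,_)→(Q,a,R)
state=Q head=3 tape=aaaa[b]bb_   (Q,b)→(P,_,R)
state=P head=4 tape=aaaa_[b]b_   (P,b)→(Q,_,L)
state=Q head=3 tape=aaaa[_]_b_   (Q,_)→(Q,a,R)
state=Q head=4 tape=aaaaa[_]b_   (Q,_)→(Q,a,R)
state=Q head=5 tape=aaaaaa[b]_   (Q,b)→(P,_,R)
state=P head=6 tape=aaaaaa_[_]   (P,_)→(Q,a,L)
state=Q head=5 tape=aaaaaa[_]a   (Q,_)→(Q,a,R)
state=Q head=6 tape=aaaaaaa[a]
M halts after 14 transitions.

14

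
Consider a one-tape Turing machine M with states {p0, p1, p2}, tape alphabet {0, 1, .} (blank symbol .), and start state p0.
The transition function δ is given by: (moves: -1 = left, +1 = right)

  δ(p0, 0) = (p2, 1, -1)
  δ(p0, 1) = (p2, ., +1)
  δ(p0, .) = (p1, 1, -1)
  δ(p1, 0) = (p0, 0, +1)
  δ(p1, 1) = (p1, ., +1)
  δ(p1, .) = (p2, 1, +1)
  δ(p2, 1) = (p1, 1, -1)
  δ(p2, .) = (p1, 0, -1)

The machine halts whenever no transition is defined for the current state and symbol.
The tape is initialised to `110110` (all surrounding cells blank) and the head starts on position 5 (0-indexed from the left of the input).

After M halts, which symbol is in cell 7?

p0 | 11011[0]....   read 0 → write 1, move -1, go to p2
p2 | 1101[1]1....   read 1 → write 1, move -1, go to p1
p1 | 110[1]11....   read 1 → write ., move +1, go to p1
p1 | 110.[1]1....   read 1 → write ., move +1, go to p1
p1 | 110..[1]....   read 1 → write ., move +1, go to p1
p1 | 110...[.]...   read . → write 1, move +1, go to p2
p2 | 110...1[.]..   read . → write 0, move -1, go to p1
p1 | 110...[1]0..   read 1 → write ., move +1, go to p1
p1 | 110....[0]..   read 0 → write 0, move +1, go to p0
p0 | 110....0[.].   read . → write 1, move -1, go to p1
p1 | 110....[0]1.   read 0 → write 0, move +1, go to p0
p0 | 110....0[1].   read 1 → write ., move +1, go to p2
p2 | 110....0.[.]   read . → write 0, move -1, go to p1
p1 | 110....0[.]0   read . → write 1, move +1, go to p2
p2 | 110....01[0]
Cell 7 holds 0 when M halts.

0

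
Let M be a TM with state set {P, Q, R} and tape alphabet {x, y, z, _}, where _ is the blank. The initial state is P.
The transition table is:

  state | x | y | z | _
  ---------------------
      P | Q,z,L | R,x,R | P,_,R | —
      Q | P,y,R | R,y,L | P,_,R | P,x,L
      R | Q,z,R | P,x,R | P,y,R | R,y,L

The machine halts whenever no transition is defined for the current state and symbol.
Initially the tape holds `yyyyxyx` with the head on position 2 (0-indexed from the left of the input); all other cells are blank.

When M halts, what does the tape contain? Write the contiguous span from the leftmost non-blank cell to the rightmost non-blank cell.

yyxz

state=P head=2 tape=yy[y]yxyx__   (P,y)→(R,x,R)
state=R head=3 tape=yyx[y]xyx__   (R,y)→(P,x,R)
state=P head=4 tape=yyxx[x]yx__   (P,x)→(Q,z,L)
state=Q head=3 tape=yyx[x]zyx__   (Q,x)→(P,y,R)
state=P head=4 tape=yyxy[z]yx__   (P,z)→(P,_,R)
state=P head=5 tape=yyxy_[y]x__   (P,y)→(R,x,R)
state=R head=6 tape=yyxy_x[x]__   (R,x)→(Q,z,R)
state=Q head=7 tape=yyxy_xz[_]_   (Q,_)→(P,x,L)
state=P head=6 tape=yyxy_x[z]x_   (P,z)→(P,_,R)
state=P head=7 tape=yyxy_x_[x]_   (P,x)→(Q,z,L)
state=Q head=6 tape=yyxy_x[_]z_   (Q,_)→(P,x,L)
state=P head=5 tape=yyxy_[x]xz_   (P,x)→(Q,z,L)
state=Q head=4 tape=yyxy[_]zxz_   (Q,_)→(P,x,L)
state=P head=3 tape=yyx[y]xzxz_   (P,y)→(R,x,R)
state=R head=4 tape=yyxx[x]zxz_   (R,x)→(Q,z,R)
state=Q head=5 tape=yyxxz[z]xz_   (Q,z)→(P,_,R)
state=P head=6 tape=yyxxz_[x]z_   (P,x)→(Q,z,L)
state=Q head=5 tape=yyxxz[_]zz_   (Q,_)→(P,x,L)
state=P head=4 tape=yyxx[z]xzz_   (P,z)→(P,_,R)
state=P head=5 tape=yyxx_[x]zz_   (P,x)→(Q,z,L)
state=Q head=4 tape=yyxx[_]zzz_   (Q,_)→(P,x,L)
state=P head=3 tape=yyx[x]xzzz_   (P,x)→(Q,z,L)
state=Q head=2 tape=yy[x]zxzzz_   (Q,x)→(P,y,R)
state=P head=3 tape=yyy[z]xzzz_   (P,z)→(P,_,R)
state=P head=4 tape=yyy_[x]zzz_   (P,x)→(Q,z,L)
state=Q head=3 tape=yyy[_]zzzz_   (Q,_)→(P,x,L)
state=P head=2 tape=yy[y]xzzzz_   (P,y)→(R,x,R)
state=R head=3 tape=yyx[x]zzzz_   (R,x)→(Q,z,R)
state=Q head=4 tape=yyxz[z]zzz_   (Q,z)→(P,_,R)
state=P head=5 tape=yyxz_[z]zz_   (P,z)→(P,_,R)
state=P head=6 tape=yyxz__[z]z_   (P,z)→(P,_,R)
state=P head=7 tape=yyxz___[z]_   (P,z)→(P,_,R)
state=P head=8 tape=yyxz____[_]
The non-blank tape span at halt is yyxz.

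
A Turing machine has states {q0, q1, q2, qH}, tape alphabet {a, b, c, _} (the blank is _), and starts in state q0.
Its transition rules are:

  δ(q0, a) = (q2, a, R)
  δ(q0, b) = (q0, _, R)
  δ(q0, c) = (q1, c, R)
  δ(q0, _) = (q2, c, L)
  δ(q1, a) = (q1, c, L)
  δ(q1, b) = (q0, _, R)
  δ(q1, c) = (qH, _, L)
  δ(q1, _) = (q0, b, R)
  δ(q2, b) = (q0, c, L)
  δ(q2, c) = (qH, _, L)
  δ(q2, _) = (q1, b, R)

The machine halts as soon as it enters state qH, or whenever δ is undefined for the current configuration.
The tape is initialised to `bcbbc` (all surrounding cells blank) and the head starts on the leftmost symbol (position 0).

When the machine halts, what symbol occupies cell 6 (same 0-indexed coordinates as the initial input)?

c

q0 | [b]cbbc__   read b → write _, move R, go to q0
q0 | _[c]bbc__   read c → write c, move R, go to q1
q1 | _c[b]bc__   read b → write _, move R, go to q0
q0 | _c_[b]c__   read b → write _, move R, go to q0
q0 | _c__[c]__   read c → write c, move R, go to q1
q1 | _c__c[_]_   read _ → write b, move R, go to q0
q0 | _c__cb[_]   read _ → write c, move L, go to q2
q2 | _c__c[b]c   read b → write c, move L, go to q0
q0 | _c__[c]cc   read c → write c, move R, go to q1
q1 | _c__c[c]c   read c → write _, move L, go to qH
qH | _c__[c]_c
Cell 6 holds c when M halts.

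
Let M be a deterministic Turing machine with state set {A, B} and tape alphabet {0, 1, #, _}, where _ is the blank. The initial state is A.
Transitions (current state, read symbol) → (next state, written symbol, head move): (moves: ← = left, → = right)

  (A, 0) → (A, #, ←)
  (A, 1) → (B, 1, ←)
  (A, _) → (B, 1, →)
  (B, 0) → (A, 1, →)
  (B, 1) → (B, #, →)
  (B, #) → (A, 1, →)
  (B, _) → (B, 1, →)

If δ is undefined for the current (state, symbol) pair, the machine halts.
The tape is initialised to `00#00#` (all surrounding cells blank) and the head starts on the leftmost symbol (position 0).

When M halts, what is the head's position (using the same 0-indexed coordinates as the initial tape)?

2

A | _[0]0#00#   read 0 → write #, move ←, go to A
A | [_]#0#00#   read _ → write 1, move →, go to B
B | 1[#]0#00#   read # → write 1, move →, go to A
A | 11[0]#00#   read 0 → write #, move ←, go to A
A | 1[1]##00#   read 1 → write 1, move ←, go to B
B | [1]1##00#   read 1 → write #, move →, go to B
B | #[1]##00#   read 1 → write #, move →, go to B
B | ##[#]#00#   read # → write 1, move →, go to A
A | ##1[#]00#
At halt the head is at cell 2.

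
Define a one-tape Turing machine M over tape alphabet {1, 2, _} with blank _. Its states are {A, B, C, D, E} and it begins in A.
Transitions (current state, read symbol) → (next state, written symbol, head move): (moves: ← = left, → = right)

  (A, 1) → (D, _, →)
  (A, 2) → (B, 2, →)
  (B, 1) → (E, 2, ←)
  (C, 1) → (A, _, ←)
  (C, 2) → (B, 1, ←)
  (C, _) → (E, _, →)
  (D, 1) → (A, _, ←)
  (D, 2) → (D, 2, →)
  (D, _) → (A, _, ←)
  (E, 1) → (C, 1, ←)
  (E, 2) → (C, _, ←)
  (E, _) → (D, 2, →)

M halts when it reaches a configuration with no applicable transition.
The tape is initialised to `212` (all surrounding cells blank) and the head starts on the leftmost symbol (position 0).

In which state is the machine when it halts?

state=A head=0 tape=_[2]12_   (A,2)→(B,2,→)
state=B head=1 tape=_2[1]2_   (B,1)→(E,2,←)
state=E head=0 tape=_[2]22_   (E,2)→(C,_,←)
state=C head=-1 tape=[_]_22_   (C,_)→(E,_,→)
state=E head=0 tape=_[_]22_   (E,_)→(D,2,→)
state=D head=1 tape=_2[2]2_   (D,2)→(D,2,→)
state=D head=2 tape=_22[2]_   (D,2)→(D,2,→)
state=D head=3 tape=_222[_]   (D,_)→(A,_,←)
state=A head=2 tape=_22[2]_   (A,2)→(B,2,→)
state=B head=3 tape=_222[_]
No transition is defined for (B, _); M halts in state B.

B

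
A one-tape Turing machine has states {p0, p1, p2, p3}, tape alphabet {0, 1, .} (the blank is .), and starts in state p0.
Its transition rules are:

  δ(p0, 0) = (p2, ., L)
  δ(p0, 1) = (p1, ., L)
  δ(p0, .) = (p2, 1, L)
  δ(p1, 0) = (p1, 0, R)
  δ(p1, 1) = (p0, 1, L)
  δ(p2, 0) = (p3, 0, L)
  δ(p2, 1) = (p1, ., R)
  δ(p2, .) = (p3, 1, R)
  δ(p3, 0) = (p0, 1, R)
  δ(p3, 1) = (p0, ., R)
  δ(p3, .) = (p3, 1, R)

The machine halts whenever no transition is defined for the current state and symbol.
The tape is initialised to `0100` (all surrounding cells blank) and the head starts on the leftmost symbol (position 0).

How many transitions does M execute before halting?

27

p0 | ..[0]100.   read 0 → write ., move L, go to p2
p2 | .[.].100.   read . → write 1, move R, go to p3
p3 | .1[.]100.   read . → write 1, move R, go to p3
p3 | .11[1]00.   read 1 → write ., move R, go to p0
p0 | .11.[0]0.   read 0 → write ., move L, go to p2
p2 | .11[.].0.   read . → write 1, move R, go to p3
p3 | .111[.]0.   read . → write 1, move R, go to p3
p3 | .1111[0].   read 0 → write 1, move R, go to p0
p0 | .11111[.]   read . → write 1, move L, go to p2
p2 | .1111[1]1   read 1 → write ., move R, go to p1
p1 | .1111.[1]   read 1 → write 1, move L, go to p0
p0 | .1111[.]1   read . → write 1, move L, go to p2
p2 | .111[1]11   read 1 → write ., move R, go to p1
p1 | .111.[1]1   read 1 → write 1, move L, go to p0
p0 | .111[.]11   read . → write 1, move L, go to p2
p2 | .11[1]111   read 1 → write ., move R, go to p1
p1 | .11.[1]11   read 1 → write 1, move L, go to p0
p0 | .11[.]111   read . → write 1, move L, go to p2
p2 | .1[1]1111   read 1 → write ., move R, go to p1
p1 | .1.[1]111   read 1 → write 1, move L, go to p0
p0 | .1[.]1111   read . → write 1, move L, go to p2
p2 | .[1]11111   read 1 → write ., move R, go to p1
p1 | ..[1]1111   read 1 → write 1, move L, go to p0
p0 | .[.]11111   read . → write 1, move L, go to p2
p2 | [.]111111   read . → write 1, move R, go to p3
p3 | 1[1]11111   read 1 → write ., move R, go to p0
p0 | 1.[1]1111   read 1 → write ., move L, go to p1
p1 | 1[.].1111
M halts after 27 transitions.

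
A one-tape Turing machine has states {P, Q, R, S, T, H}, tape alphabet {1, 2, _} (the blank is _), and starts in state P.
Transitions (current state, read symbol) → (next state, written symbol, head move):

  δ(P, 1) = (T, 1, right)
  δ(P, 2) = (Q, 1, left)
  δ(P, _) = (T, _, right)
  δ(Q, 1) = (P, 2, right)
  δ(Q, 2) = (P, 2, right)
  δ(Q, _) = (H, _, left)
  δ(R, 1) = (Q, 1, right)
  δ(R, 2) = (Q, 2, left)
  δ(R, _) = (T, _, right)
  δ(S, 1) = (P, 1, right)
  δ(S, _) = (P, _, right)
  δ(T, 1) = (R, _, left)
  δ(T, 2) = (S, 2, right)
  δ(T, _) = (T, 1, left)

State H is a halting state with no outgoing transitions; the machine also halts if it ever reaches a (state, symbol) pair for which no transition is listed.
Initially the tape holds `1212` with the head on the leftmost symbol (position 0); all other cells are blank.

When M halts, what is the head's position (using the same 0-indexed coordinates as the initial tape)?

-2

P | __[1]212_   read 1 → write 1, move right, go to T
T | __1[2]12_   read 2 → write 2, move right, go to S
S | __12[1]2_   read 1 → write 1, move right, go to P
P | __121[2]_   read 2 → write 1, move left, go to Q
Q | __12[1]1_   read 1 → write 2, move right, go to P
P | __122[1]_   read 1 → write 1, move right, go to T
T | __1221[_]   read _ → write 1, move left, go to T
T | __122[1]1   read 1 → write _, move left, go to R
R | __12[2]_1   read 2 → write 2, move left, go to Q
Q | __1[2]2_1   read 2 → write 2, move right, go to P
P | __12[2]_1   read 2 → write 1, move left, go to Q
Q | __1[2]1_1   read 2 → write 2, move right, go to P
P | __12[1]_1   read 1 → write 1, move right, go to T
T | __121[_]1   read _ → write 1, move left, go to T
T | __12[1]11   read 1 → write _, move left, go to R
R | __1[2]_11   read 2 → write 2, move left, go to Q
Q | __[1]2_11   read 1 → write 2, move right, go to P
P | __2[2]_11   read 2 → write 1, move left, go to Q
Q | __[2]1_11   read 2 → write 2, move right, go to P
P | __2[1]_11   read 1 → write 1, move right, go to T
T | __21[_]11   read _ → write 1, move left, go to T
T | __2[1]111   read 1 → write _, move left, go to R
R | __[2]_111   read 2 → write 2, move left, go to Q
Q | _[_]2_111   read _ → write _, move left, go to H
H | [_]_2_111
At halt the head is at cell -2.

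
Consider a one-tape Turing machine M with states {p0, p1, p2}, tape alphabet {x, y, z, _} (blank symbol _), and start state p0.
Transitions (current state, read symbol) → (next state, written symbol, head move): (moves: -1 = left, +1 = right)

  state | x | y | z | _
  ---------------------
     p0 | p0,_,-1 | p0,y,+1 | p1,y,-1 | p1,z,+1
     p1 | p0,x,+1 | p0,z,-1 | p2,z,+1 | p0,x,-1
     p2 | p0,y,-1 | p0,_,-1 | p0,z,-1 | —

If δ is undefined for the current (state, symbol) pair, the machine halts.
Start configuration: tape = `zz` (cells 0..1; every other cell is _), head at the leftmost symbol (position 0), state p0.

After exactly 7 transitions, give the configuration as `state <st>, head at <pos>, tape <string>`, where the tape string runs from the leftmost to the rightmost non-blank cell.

p0 | __[z]z   read z → write y, move -1, go to p1
p1 | _[_]yz   read _ → write x, move -1, go to p0
p0 | [_]xyz   read _ → write z, move +1, go to p1
p1 | z[x]yz   read x → write x, move +1, go to p0
p0 | zx[y]z   read y → write y, move +1, go to p0
p0 | zxy[z]   read z → write y, move -1, go to p1
p1 | zx[y]y   read y → write z, move -1, go to p0
p0 | z[x]zy
After 7 steps: state p0, head at -1, tape zxzy.

state p0, head at -1, tape zxzy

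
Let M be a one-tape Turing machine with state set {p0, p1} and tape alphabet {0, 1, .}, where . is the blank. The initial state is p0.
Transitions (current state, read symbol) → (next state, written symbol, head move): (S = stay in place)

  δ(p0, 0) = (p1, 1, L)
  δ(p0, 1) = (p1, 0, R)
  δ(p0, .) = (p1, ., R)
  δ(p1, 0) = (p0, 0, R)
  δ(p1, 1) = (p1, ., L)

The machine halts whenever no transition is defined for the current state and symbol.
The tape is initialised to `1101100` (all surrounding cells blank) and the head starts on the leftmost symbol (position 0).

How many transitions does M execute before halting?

13

state=p0 head=0 tape=[1]101100.   (p0,1)→(p1,0,R)
state=p1 head=1 tape=0[1]01100.   (p1,1)→(p1,.,L)
state=p1 head=0 tape=[0].01100.   (p1,0)→(p0,0,R)
state=p0 head=1 tape=0[.]01100.   (p0,.)→(p1,.,R)
state=p1 head=2 tape=0.[0]1100.   (p1,0)→(p0,0,R)
state=p0 head=3 tape=0.0[1]100.   (p0,1)→(p1,0,R)
state=p1 head=4 tape=0.00[1]00.   (p1,1)→(p1,.,L)
state=p1 head=3 tape=0.0[0].00.   (p1,0)→(p0,0,R)
state=p0 head=4 tape=0.00[.]00.   (p0,.)→(p1,.,R)
state=p1 head=5 tape=0.00.[0]0.   (p1,0)→(p0,0,R)
state=p0 head=6 tape=0.00.0[0].   (p0,0)→(p1,1,L)
state=p1 head=5 tape=0.00.[0]1.   (p1,0)→(p0,0,R)
state=p0 head=6 tape=0.00.0[1].   (p0,1)→(p1,0,R)
state=p1 head=7 tape=0.00.00[.]
M halts after 13 transitions.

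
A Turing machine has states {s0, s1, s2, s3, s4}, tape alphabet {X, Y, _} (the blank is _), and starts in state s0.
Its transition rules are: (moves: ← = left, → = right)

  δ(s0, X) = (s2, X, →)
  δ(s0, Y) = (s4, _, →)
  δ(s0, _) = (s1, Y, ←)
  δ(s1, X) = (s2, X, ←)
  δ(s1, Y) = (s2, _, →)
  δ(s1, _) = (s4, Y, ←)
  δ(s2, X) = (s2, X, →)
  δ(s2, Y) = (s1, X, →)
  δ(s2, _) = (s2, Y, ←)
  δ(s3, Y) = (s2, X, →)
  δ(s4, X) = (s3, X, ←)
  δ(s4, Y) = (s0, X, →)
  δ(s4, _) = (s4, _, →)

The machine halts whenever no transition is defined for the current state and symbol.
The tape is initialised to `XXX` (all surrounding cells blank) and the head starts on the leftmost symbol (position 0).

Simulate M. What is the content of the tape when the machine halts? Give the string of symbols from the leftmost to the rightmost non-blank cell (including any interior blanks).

XXXXY

state=s0 head=0 tape=[X]XX__   (s0,X)→(s2,X,→)
state=s2 head=1 tape=X[X]X__   (s2,X)→(s2,X,→)
state=s2 head=2 tape=XX[X]__   (s2,X)→(s2,X,→)
state=s2 head=3 tape=XXX[_]_   (s2,_)→(s2,Y,←)
state=s2 head=2 tape=XX[X]Y_   (s2,X)→(s2,X,→)
state=s2 head=3 tape=XXX[Y]_   (s2,Y)→(s1,X,→)
state=s1 head=4 tape=XXXX[_]   (s1,_)→(s4,Y,←)
state=s4 head=3 tape=XXX[X]Y   (s4,X)→(s3,X,←)
state=s3 head=2 tape=XX[X]XY
The non-blank tape span at halt is XXXXY.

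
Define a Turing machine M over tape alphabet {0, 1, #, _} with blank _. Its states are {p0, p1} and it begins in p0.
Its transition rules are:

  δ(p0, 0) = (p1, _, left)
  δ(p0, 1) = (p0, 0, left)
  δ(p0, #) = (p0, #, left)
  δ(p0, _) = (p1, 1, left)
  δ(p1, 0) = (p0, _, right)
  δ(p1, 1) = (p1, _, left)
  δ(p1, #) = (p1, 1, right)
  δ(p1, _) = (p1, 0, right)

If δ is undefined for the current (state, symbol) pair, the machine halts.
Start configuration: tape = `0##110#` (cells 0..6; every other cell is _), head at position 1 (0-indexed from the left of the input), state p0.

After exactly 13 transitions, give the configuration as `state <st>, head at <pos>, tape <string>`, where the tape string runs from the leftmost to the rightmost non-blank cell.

state p1, head at 0, tape 00___10#

p0 | _0[#]#110#   read # → write #, move left, go to p0
p0 | _[0]##110#   read 0 → write _, move left, go to p1
p1 | [_]_##110#   read _ → write 0, move right, go to p1
p1 | 0[_]##110#   read _ → write 0, move right, go to p1
p1 | 00[#]#110#   read # → write 1, move right, go to p1
p1 | 001[#]110#   read # → write 1, move right, go to p1
p1 | 0011[1]10#   read 1 → write _, move left, go to p1
p1 | 001[1]_10#   read 1 → write _, move left, go to p1
p1 | 00[1]__10#   read 1 → write _, move left, go to p1
p1 | 0[0]___10#   read 0 → write _, move right, go to p0
p0 | 0_[_]__10#   read _ → write 1, move left, go to p1
p1 | 0[_]1__10#   read _ → write 0, move right, go to p1
p1 | 00[1]__10#   read 1 → write _, move left, go to p1
p1 | 0[0]___10#
After 13 steps: state p1, head at 0, tape 00___10#.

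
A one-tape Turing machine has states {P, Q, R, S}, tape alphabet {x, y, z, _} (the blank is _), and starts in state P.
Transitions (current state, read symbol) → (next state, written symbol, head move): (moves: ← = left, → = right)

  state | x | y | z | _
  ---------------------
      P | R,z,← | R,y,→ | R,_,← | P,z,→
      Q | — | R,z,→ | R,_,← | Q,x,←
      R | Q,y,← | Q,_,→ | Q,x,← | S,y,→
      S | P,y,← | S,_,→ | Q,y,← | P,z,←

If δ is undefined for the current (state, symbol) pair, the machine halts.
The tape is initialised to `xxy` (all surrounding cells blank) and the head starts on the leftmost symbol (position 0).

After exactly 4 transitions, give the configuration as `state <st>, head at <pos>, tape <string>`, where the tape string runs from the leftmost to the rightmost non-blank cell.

P | _[x]xy   read x → write z, move ←, go to R
R | [_]zxy   read _ → write y, move →, go to S
S | y[z]xy   read z → write y, move ←, go to Q
Q | [y]yxy   read y → write z, move →, go to R
R | z[y]xy
After 4 steps: state R, head at 0, tape zyxy.

state R, head at 0, tape zyxy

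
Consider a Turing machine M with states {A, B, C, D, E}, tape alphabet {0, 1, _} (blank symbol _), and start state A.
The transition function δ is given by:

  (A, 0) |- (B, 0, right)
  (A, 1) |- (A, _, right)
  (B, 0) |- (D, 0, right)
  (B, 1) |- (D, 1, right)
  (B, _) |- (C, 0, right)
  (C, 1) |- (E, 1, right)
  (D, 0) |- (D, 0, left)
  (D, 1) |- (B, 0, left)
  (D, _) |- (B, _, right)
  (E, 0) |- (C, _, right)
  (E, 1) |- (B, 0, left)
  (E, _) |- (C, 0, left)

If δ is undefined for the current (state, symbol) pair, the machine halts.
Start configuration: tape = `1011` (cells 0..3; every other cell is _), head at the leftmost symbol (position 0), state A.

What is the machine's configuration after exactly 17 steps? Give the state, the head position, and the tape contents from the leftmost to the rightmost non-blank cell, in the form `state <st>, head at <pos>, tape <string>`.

state=A head=0 tape=[1]011   (A,1)→(A,_,right)
state=A head=1 tape=_[0]11   (A,0)→(B,0,right)
state=B head=2 tape=_0[1]1   (B,1)→(D,1,right)
state=D head=3 tape=_01[1]   (D,1)→(B,0,left)
state=B head=2 tape=_0[1]0   (B,1)→(D,1,right)
state=D head=3 tape=_01[0]   (D,0)→(D,0,left)
state=D head=2 tape=_0[1]0   (D,1)→(B,0,left)
state=B head=1 tape=_[0]00   (B,0)→(D,0,right)
state=D head=2 tape=_0[0]0   (D,0)→(D,0,left)
state=D head=1 tape=_[0]00   (D,0)→(D,0,left)
state=D head=0 tape=[_]000   (D,_)→(B,_,right)
state=B head=1 tape=_[0]00   (B,0)→(D,0,right)
state=D head=2 tape=_0[0]0   (D,0)→(D,0,left)
state=D head=1 tape=_[0]00   (D,0)→(D,0,left)
state=D head=0 tape=[_]000   (D,_)→(B,_,right)
state=B head=1 tape=_[0]00   (B,0)→(D,0,right)
state=D head=2 tape=_0[0]0   (D,0)→(D,0,left)
state=D head=1 tape=_[0]00
After 17 steps: state D, head at 1, tape 000.

state D, head at 1, tape 000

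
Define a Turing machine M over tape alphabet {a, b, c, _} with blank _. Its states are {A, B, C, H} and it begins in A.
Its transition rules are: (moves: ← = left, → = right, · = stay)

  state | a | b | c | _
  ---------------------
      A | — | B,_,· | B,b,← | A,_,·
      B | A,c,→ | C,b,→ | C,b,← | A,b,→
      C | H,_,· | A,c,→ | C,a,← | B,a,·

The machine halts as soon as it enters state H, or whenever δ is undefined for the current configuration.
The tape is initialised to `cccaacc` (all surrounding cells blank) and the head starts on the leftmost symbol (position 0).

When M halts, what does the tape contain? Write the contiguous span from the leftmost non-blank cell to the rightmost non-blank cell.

A | _[c]ccaacc   read c → write b, move ←, go to B
B | [_]bccaacc   read _ → write b, move →, go to A
A | b[b]ccaacc   read b → write _, move ·, go to B
B | b[_]ccaacc   read _ → write b, move →, go to A
A | bb[c]caacc   read c → write b, move ←, go to B
B | b[b]bcaacc   read b → write b, move →, go to C
C | bb[b]caacc   read b → write c, move →, go to A
A | bbc[c]aacc   read c → write b, move ←, go to B
B | bb[c]baacc   read c → write b, move ←, go to C
C | b[b]bbaacc   read b → write c, move →, go to A
A | bc[b]baacc   read b → write _, move ·, go to B
B | bc[_]baacc   read _ → write b, move →, go to A
A | bcb[b]aacc   read b → write _, move ·, go to B
B | bcb[_]aacc   read _ → write b, move →, go to A
A | bcbb[a]acc
The non-blank tape span at halt is bcbbaacc.

bcbbaacc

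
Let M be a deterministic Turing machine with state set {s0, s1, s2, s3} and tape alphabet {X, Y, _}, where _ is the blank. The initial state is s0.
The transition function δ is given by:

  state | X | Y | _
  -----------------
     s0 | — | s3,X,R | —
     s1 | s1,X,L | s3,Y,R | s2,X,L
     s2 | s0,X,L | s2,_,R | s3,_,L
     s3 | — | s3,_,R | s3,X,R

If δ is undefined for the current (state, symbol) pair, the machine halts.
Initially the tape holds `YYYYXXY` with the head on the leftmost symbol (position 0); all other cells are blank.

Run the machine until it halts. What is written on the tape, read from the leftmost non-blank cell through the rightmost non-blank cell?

X___XXY

state=s0 head=0 tape=[Y]YYYXXY   (s0,Y)→(s3,X,R)
state=s3 head=1 tape=X[Y]YYXXY   (s3,Y)→(s3,_,R)
state=s3 head=2 tape=X_[Y]YXXY   (s3,Y)→(s3,_,R)
state=s3 head=3 tape=X__[Y]XXY   (s3,Y)→(s3,_,R)
state=s3 head=4 tape=X___[X]XY
The non-blank tape span at halt is X___XXY.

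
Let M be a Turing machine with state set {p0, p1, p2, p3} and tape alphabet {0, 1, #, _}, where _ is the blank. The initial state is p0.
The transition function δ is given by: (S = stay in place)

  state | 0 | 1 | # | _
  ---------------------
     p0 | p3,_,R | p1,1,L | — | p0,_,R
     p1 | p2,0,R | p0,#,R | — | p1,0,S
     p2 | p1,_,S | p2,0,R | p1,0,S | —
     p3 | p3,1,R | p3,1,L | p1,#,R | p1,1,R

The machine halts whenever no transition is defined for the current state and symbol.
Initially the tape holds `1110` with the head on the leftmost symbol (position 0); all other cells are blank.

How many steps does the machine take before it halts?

p0 | _[1]110_   read 1 → write 1, move L, go to p1
p1 | [_]1110_   read _ → write 0, move S, go to p1
p1 | [0]1110_   read 0 → write 0, move R, go to p2
p2 | 0[1]110_   read 1 → write 0, move R, go to p2
p2 | 00[1]10_   read 1 → write 0, move R, go to p2
p2 | 000[1]0_   read 1 → write 0, move R, go to p2
p2 | 0000[0]_   read 0 → write _, move S, go to p1
p1 | 0000[_]_   read _ → write 0, move S, go to p1
p1 | 0000[0]_   read 0 → write 0, move R, go to p2
p2 | 00000[_]
M halts after 9 transitions.

9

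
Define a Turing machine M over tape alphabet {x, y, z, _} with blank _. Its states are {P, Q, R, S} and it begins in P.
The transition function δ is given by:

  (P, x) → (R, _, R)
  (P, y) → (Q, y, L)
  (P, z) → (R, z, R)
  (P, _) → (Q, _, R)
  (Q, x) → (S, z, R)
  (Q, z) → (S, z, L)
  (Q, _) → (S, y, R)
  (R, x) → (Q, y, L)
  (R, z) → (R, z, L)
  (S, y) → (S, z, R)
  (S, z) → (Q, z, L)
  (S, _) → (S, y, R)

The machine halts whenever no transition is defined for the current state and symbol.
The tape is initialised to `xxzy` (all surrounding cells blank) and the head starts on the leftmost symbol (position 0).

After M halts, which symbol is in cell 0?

P | _[x]xzy   read x → write _, move R, go to R
R | __[x]zy   read x → write y, move L, go to Q
Q | _[_]yzy   read _ → write y, move R, go to S
S | _y[y]zy   read y → write z, move R, go to S
S | _yz[z]y   read z → write z, move L, go to Q
Q | _y[z]zy   read z → write z, move L, go to S
S | _[y]zzy   read y → write z, move R, go to S
S | _z[z]zy   read z → write z, move L, go to Q
Q | _[z]zzy   read z → write z, move L, go to S
S | [_]zzzy   read _ → write y, move R, go to S
S | y[z]zzy   read z → write z, move L, go to Q
Q | [y]zzzy
Cell 0 holds z when M halts.

z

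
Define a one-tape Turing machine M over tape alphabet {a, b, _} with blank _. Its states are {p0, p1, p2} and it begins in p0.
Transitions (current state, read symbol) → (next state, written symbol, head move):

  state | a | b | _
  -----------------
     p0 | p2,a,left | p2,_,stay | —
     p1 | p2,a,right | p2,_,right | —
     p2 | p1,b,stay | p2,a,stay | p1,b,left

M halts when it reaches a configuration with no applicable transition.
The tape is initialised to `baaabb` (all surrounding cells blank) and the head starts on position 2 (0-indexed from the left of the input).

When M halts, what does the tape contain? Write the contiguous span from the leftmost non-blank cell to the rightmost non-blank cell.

state=p0 head=2 tape=ba[a]abb_   (p0,a)→(p2,a,left)
state=p2 head=1 tape=b[a]aabb_   (p2,a)→(p1,b,stay)
state=p1 head=1 tape=b[b]aabb_   (p1,b)→(p2,_,right)
state=p2 head=2 tape=b_[a]abb_   (p2,a)→(p1,b,stay)
state=p1 head=2 tape=b_[b]abb_   (p1,b)→(p2,_,right)
state=p2 head=3 tape=b__[a]bb_   (p2,a)→(p1,b,stay)
state=p1 head=3 tape=b__[b]bb_   (p1,b)→(p2,_,right)
state=p2 head=4 tape=b___[b]b_   (p2,b)→(p2,a,stay)
state=p2 head=4 tape=b___[a]b_   (p2,a)→(p1,b,stay)
state=p1 head=4 tape=b___[b]b_   (p1,b)→(p2,_,right)
state=p2 head=5 tape=b____[b]_   (p2,b)→(p2,a,stay)
state=p2 head=5 tape=b____[a]_   (p2,a)→(p1,b,stay)
state=p1 head=5 tape=b____[b]_   (p1,b)→(p2,_,right)
state=p2 head=6 tape=b_____[_]   (p2,_)→(p1,b,left)
state=p1 head=5 tape=b____[_]b
The non-blank tape span at halt is b_____b.

b_____b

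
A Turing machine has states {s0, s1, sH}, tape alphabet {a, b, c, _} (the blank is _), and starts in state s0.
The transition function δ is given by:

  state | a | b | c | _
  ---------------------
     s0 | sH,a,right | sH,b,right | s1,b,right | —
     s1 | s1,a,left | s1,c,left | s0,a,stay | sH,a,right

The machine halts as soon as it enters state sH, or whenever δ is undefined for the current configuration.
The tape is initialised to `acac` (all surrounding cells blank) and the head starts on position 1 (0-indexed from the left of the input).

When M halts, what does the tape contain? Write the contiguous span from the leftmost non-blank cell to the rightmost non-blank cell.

state=s0 head=1 tape=_a[c]ac   (s0,c)→(s1,b,right)
state=s1 head=2 tape=_ab[a]c   (s1,a)→(s1,a,left)
state=s1 head=1 tape=_a[b]ac   (s1,b)→(s1,c,left)
state=s1 head=0 tape=_[a]cac   (s1,a)→(s1,a,left)
state=s1 head=-1 tape=[_]acac   (s1,_)→(sH,a,right)
state=sH head=0 tape=a[a]cac
The non-blank tape span at halt is aacac.

aacac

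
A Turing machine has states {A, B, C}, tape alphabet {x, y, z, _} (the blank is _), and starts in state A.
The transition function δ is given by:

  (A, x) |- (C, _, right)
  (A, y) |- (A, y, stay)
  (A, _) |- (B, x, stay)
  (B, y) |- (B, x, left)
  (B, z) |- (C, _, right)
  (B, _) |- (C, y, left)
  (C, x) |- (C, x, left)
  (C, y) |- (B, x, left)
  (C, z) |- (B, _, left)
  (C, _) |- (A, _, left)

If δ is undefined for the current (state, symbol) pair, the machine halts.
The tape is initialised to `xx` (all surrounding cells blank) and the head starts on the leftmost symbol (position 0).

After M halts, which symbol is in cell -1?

A | _[x]x   read x → write _, move right, go to C
C | __[x]   read x → write x, move left, go to C
C | _[_]x   read _ → write _, move left, go to A
A | [_]_x   read _ → write x, move stay, go to B
B | [x]_x
Cell -1 holds x when M halts.

x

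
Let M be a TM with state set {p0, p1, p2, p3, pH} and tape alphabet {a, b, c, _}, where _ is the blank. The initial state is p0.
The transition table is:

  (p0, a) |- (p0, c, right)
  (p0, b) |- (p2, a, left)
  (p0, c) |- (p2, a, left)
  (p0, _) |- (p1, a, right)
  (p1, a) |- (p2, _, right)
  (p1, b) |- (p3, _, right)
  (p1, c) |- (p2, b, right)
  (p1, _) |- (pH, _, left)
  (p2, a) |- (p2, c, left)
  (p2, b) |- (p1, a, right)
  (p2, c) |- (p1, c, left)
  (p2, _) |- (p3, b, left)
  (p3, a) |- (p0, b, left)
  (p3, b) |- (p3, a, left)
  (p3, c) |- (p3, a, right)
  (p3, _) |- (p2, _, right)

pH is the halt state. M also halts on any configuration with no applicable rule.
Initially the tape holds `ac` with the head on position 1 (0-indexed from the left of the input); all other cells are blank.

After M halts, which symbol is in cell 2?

b

p0 | ___a[c]_   read c → write a, move left, go to p2
p2 | ___[a]a_   read a → write c, move left, go to p2
p2 | __[_]ca_   read _ → write b, move left, go to p3
p3 | _[_]bca_   read _ → write _, move right, go to p2
p2 | __[b]ca_   read b → write a, move right, go to p1
p1 | __a[c]a_   read c → write b, move right, go to p2
p2 | __ab[a]_   read a → write c, move left, go to p2
p2 | __a[b]c_   read b → write a, move right, go to p1
p1 | __aa[c]_   read c → write b, move right, go to p2
p2 | __aab[_]   read _ → write b, move left, go to p3
p3 | __aa[b]b   read b → write a, move left, go to p3
p3 | __a[a]ab   read a → write b, move left, go to p0
p0 | __[a]bab   read a → write c, move right, go to p0
p0 | __c[b]ab   read b → write a, move left, go to p2
p2 | __[c]aab   read c → write c, move left, go to p1
p1 | _[_]caab   read _ → write _, move left, go to pH
pH | [_]_caab
Cell 2 holds b when M halts.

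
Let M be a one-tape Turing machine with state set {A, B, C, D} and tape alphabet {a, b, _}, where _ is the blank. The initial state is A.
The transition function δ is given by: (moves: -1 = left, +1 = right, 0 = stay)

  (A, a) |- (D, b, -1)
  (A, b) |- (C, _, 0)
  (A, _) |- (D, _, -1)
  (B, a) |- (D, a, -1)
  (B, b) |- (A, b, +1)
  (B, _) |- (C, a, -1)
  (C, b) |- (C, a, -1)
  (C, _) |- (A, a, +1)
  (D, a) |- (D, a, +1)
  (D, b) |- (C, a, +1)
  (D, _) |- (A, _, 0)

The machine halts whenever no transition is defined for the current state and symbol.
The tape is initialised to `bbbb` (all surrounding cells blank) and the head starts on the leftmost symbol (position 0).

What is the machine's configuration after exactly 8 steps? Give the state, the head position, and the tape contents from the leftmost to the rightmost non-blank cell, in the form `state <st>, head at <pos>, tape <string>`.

state A, head at 4, tape aaaa

state=A head=0 tape=[b]bbb_   (A,b)→(C,_,0)
state=C head=0 tape=[_]bbb_   (C,_)→(A,a,+1)
state=A head=1 tape=a[b]bb_   (A,b)→(C,_,0)
state=C head=1 tape=a[_]bb_   (C,_)→(A,a,+1)
state=A head=2 tape=aa[b]b_   (A,b)→(C,_,0)
state=C head=2 tape=aa[_]b_   (C,_)→(A,a,+1)
state=A head=3 tape=aaa[b]_   (A,b)→(C,_,0)
state=C head=3 tape=aaa[_]_   (C,_)→(A,a,+1)
state=A head=4 tape=aaaa[_]
After 8 steps: state A, head at 4, tape aaaa.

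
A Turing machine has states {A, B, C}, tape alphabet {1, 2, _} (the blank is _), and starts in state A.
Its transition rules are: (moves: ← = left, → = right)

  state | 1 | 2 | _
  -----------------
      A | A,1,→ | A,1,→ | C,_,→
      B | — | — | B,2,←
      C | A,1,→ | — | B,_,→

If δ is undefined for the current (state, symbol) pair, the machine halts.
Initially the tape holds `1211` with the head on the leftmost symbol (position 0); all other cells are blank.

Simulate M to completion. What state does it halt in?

B

state=A head=0 tape=[1]211___   (A,1)→(A,1,→)
state=A head=1 tape=1[2]11___   (A,2)→(A,1,→)
state=A head=2 tape=11[1]1___   (A,1)→(A,1,→)
state=A head=3 tape=111[1]___   (A,1)→(A,1,→)
state=A head=4 tape=1111[_]__   (A,_)→(C,_,→)
state=C head=5 tape=1111_[_]_   (C,_)→(B,_,→)
state=B head=6 tape=1111__[_]   (B,_)→(B,2,←)
state=B head=5 tape=1111_[_]2   (B,_)→(B,2,←)
state=B head=4 tape=1111[_]22   (B,_)→(B,2,←)
state=B head=3 tape=111[1]222
No transition is defined for (B, 1); M halts in state B.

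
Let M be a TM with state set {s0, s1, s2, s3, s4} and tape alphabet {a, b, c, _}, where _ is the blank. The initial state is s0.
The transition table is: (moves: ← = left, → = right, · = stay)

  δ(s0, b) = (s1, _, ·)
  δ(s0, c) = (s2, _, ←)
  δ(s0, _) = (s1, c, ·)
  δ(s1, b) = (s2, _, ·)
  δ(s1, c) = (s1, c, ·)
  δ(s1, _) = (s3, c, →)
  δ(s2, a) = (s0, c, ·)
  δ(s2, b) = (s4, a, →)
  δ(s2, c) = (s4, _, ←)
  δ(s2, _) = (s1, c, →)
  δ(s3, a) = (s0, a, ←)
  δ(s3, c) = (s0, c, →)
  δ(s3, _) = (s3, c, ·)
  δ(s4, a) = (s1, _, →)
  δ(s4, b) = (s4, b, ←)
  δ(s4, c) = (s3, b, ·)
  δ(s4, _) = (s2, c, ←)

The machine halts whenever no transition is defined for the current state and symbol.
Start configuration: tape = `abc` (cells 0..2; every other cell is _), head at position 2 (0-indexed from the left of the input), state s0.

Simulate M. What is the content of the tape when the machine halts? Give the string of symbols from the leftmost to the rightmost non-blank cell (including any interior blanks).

s0 | _ab[c]   read c → write _, move ←, go to s2
s2 | _a[b]_   read b → write a, move →, go to s4
s4 | _aa[_]   read _ → write c, move ←, go to s2
s2 | _a[a]c   read a → write c, move ·, go to s0
s0 | _a[c]c   read c → write _, move ←, go to s2
s2 | _[a]_c   read a → write c, move ·, go to s0
s0 | _[c]_c   read c → write _, move ←, go to s2
s2 | [_]__c   read _ → write c, move →, go to s1
s1 | c[_]_c   read _ → write c, move →, go to s3
s3 | cc[_]c   read _ → write c, move ·, go to s3
s3 | cc[c]c   read c → write c, move →, go to s0
s0 | ccc[c]   read c → write _, move ←, go to s2
s2 | cc[c]_   read c → write _, move ←, go to s4
s4 | c[c]__   read c → write b, move ·, go to s3
s3 | c[b]__
The non-blank tape span at halt is cb.

cb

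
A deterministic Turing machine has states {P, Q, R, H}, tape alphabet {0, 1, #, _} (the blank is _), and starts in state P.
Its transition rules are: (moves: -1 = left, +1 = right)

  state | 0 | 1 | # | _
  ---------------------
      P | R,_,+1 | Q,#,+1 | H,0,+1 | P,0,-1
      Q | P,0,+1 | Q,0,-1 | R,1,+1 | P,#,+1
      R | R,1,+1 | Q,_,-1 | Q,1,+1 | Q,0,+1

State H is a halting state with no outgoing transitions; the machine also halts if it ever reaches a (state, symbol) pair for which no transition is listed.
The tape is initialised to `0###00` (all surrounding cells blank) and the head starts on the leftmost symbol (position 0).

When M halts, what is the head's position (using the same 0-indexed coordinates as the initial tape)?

P | [0]###00___   read 0 → write _, move +1, go to R
R | _[#]##00___   read # → write 1, move +1, go to Q
Q | _1[#]#00___   read # → write 1, move +1, go to R
R | _11[#]00___   read # → write 1, move +1, go to Q
Q | _111[0]0___   read 0 → write 0, move +1, go to P
P | _1110[0]___   read 0 → write _, move +1, go to R
R | _1110_[_]__   read _ → write 0, move +1, go to Q
Q | _1110_0[_]_   read _ → write #, move +1, go to P
P | _1110_0#[_]   read _ → write 0, move -1, go to P
P | _1110_0[#]0   read # → write 0, move +1, go to H
H | _1110_00[0]
At halt the head is at cell 8.

8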